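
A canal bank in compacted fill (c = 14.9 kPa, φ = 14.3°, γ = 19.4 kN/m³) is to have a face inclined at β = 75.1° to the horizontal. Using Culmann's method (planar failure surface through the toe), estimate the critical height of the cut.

Culmann's analysis gives the critical failure plane at α_cr = (β + φ)/2 = (75.1 + 14.3)/2 = 44.7°, and the critical height
H_c = (4c/γ) · sinβ cosφ / [1 − cos(β − φ)]
    = (4·14.9/19.4) · sin75.1°·cos14.3° / [1 − cos(60.8°)]
    = 3.072 · 0.9664·0.9690 / [1 − 0.4879]
    = 3.072 · 0.9364 / 0.5121
    = 5.62 m

H_c = 5.62 m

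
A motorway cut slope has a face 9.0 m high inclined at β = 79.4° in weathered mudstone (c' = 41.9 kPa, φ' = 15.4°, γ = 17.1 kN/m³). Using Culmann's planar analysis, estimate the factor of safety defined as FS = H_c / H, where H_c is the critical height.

FS = 1.84

H_c = (4c'/γ) · sinβ cosφ' / [1 − cos(β − φ')]
    = (4·41.9/17.1) · sin79.4°·cos15.4° / [1 − cos64.0°]
    = 9.801 · 0.9476 / 0.5616 = 16.54 m
FS = H_c / H = 16.54 / 9.0 = 1.838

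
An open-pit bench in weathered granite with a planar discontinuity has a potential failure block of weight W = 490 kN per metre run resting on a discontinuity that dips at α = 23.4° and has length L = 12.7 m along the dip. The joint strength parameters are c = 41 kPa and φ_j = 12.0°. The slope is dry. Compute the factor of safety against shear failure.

FS = 3.17

Resolving the block weight along and normal to the plane and applying the Mohr–Coulomb strength on the joint:
N' = W cosα = 490·cos23.4° = 449.7 kN/m
Driving force T = W sinα = 490·sin23.4° = 194.6 kN/m
Resisting force R = c·L + N'·tanφ_j = 41·12.7 + 449.7·tan12.0° = 520.7 + 95.6 = 616.3 kN/m
FS = R / T = 616.3 / 194.6 = 3.167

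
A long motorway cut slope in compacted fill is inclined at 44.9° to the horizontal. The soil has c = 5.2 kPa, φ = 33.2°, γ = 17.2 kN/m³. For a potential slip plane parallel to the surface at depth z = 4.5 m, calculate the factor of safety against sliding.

FS = 0.79

For an infinite slope with a slip plane parallel to the surface (no pore pressure): FS = [c + γz cos²β tanφ] / [γz sinβ cosβ].
γz = 17.2·4.5 = 77.40 kN/m²
Numerator = 5.2 + 77.40·cos²44.9°·tan33.2° = 5.2 + 77.40·0.5017·0.6544 = 30.613 kPa
Denominator = 77.40·sin44.9°·cos44.9° = 77.40·0.7059·0.7083 = 38.700 kPa
FS = 30.613 / 38.700 = 0.791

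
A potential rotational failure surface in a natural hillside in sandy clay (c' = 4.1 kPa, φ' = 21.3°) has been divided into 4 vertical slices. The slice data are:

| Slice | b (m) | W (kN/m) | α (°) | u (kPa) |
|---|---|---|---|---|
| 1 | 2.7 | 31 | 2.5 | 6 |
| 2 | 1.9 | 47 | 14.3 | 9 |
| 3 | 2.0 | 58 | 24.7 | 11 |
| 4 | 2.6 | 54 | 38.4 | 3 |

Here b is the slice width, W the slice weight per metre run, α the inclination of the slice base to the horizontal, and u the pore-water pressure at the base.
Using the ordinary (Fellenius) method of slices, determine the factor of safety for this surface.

Ordinary method of slices: FS = Σ[c'·Δl_i + (W_i cosα_i − u_i·Δl_i)·tanφ'] / Σ W_i sinα_i, with Δl_i = b_i / cosα_i.
Slice 1: Δl = 2.7/cos2.5° = 2.703 m; N'_1 = 31·cos2.5° − 6·2.703 = 14.8; c'Δl = 11.08; W sinα = 1.4
Slice 2: Δl = 1.9/cos14.3° = 1.961 m; N'_2 = 47·cos14.3° − 9·1.961 = 27.9; c'Δl = 8.04; W sinα = 11.6
Slice 3: Δl = 2.0/cos24.7° = 2.201 m; N'_3 = 58·cos24.7° − 11·2.201 = 28.5; c'Δl = 9.03; W sinα = 24.2
Slice 4: Δl = 2.6/cos38.4° = 3.318 m; N'_4 = 54·cos38.4° − 3·3.318 = 32.4; c'Δl = 13.60; W sinα = 33.5
Σc'Δl = 41.7 kN/m; ΣN' = 103.5 kN/m; ΣW sinα = 70.7 kN/m
Resisting = 41.7 + 103.5·tan21.3° = 41.7 + 40.4 = 82.1 kN/m
FS = 82.1 / 70.7 = 1.161

FS = 1.16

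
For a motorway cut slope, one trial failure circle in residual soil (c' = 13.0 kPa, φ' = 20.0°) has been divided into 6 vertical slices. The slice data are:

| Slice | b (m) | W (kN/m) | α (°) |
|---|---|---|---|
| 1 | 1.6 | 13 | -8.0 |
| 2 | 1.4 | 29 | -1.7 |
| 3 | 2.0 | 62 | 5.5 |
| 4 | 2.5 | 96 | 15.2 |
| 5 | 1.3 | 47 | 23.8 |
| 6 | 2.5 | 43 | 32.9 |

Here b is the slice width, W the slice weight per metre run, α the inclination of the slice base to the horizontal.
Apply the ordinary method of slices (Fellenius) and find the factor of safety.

FS = 3.62

Ordinary method of slices: FS = Σ[c'·Δl_i + (W_i cosα_i)·tanφ'] / Σ W_i sinα_i, with Δl_i = b_i / cosα_i.
Slice 1: Δl = 1.6/cos(-8.0°) = 1.616 m; N'_1 = 13·cos(-8.0°) = 12.9; c'Δl = 21.00; W sinα = -1.8
Slice 2: Δl = 1.4/cos(-1.7°) = 1.401 m; N'_2 = 29·cos(-1.7°) = 29.0; c'Δl = 18.21; W sinα = -0.9
Slice 3: Δl = 2.0/cos5.5° = 2.009 m; N'_3 = 62·cos5.5° = 61.7; c'Δl = 26.12; W sinα = 5.9
Slice 4: Δl = 2.5/cos15.2° = 2.591 m; N'_4 = 96·cos15.2° = 92.6; c'Δl = 33.68; W sinα = 25.2
Slice 5: Δl = 1.3/cos23.8° = 1.421 m; N'_5 = 47·cos23.8° = 43.0; c'Δl = 18.47; W sinα = 19.0
Slice 6: Δl = 2.5/cos32.9° = 2.978 m; N'_6 = 43·cos32.9° = 36.1; c'Δl = 38.71; W sinα = 23.4
Σc'Δl = 156.2 kN/m; ΣN' = 275.3 kN/m; ΣW sinα = 70.8 kN/m
Resisting = 156.2 + 275.3·tan20.0° = 156.2 + 100.2 = 256.4 kN/m
FS = 256.4 / 70.8 = 3.623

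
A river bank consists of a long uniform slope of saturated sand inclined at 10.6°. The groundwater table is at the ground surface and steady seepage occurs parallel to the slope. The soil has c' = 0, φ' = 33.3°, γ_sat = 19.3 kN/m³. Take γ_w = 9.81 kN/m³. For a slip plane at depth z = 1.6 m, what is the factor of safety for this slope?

With seepage parallel to the slope and the water table at the surface, the effective normal stress on the slip plane uses the buoyant unit weight γ' = γ_sat − γ_w while the driving shear stress uses γ_sat:
FS = [c' + γ' z cos²β tanφ'] / [γ_sat z sinβ cosβ]
(For c' = 0 this reduces to FS = (γ'/γ_sat)·tanφ'/tanβ.)
γ' = 19.3 − 9.81 = 9.49 kN/m³
Numerator = 0.0 + 9.49·1.6·cos²10.6°·tan33.3° = 0.0 + 9.49·1.6·0.9662·0.6569 = 9.637 kPa
Denominator = 19.3·1.6·sin10.6°·cos10.6° = 19.3·1.6·0.1840·0.9829 = 5.583 kPa
FS = 9.637 / 5.583 = 1.726

FS = 1.73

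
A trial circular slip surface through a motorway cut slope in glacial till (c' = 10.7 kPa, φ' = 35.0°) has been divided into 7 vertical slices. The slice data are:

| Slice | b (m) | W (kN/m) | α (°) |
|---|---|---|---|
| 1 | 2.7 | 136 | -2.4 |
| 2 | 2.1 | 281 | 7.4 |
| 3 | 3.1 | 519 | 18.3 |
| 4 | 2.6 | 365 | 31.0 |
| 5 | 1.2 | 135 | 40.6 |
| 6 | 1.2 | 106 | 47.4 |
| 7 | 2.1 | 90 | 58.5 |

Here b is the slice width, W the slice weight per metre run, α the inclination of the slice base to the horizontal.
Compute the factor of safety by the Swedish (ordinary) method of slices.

FS = 1.93

Ordinary method of slices: FS = Σ[c'·Δl_i + (W_i cosα_i)·tanφ'] / Σ W_i sinα_i, with Δl_i = b_i / cosα_i.
Slice 1: Δl = 2.7/cos(-2.4°) = 2.702 m; N'_1 = 136·cos(-2.4°) = 135.9; c'Δl = 28.92; W sinα = -5.7
Slice 2: Δl = 2.1/cos7.4° = 2.118 m; N'_2 = 281·cos7.4° = 278.7; c'Δl = 22.66; W sinα = 36.2
Slice 3: Δl = 3.1/cos18.3° = 3.265 m; N'_3 = 519·cos18.3° = 492.8; c'Δl = 34.94; W sinα = 163.0
Slice 4: Δl = 2.6/cos31.0° = 3.033 m; N'_4 = 365·cos31.0° = 312.9; c'Δl = 32.46; W sinα = 188.0
Slice 5: Δl = 1.2/cos40.6° = 1.580 m; N'_5 = 135·cos40.6° = 102.5; c'Δl = 16.91; W sinα = 87.9
Slice 6: Δl = 1.2/cos47.4° = 1.773 m; N'_6 = 106·cos47.4° = 71.7; c'Δl = 18.97; W sinα = 78.0
Slice 7: Δl = 2.1/cos58.5° = 4.019 m; N'_7 = 90·cos58.5° = 47.0; c'Δl = 43.00; W sinα = 76.7
Σc'Δl = 197.9 kN/m; ΣN' = 1441.4 kN/m; ΣW sinα = 624.1 kN/m
Resisting = 197.9 + 1441.4·tan35.0° = 197.9 + 1009.3 = 1207.2 kN/m
FS = 1207.2 / 624.1 = 1.934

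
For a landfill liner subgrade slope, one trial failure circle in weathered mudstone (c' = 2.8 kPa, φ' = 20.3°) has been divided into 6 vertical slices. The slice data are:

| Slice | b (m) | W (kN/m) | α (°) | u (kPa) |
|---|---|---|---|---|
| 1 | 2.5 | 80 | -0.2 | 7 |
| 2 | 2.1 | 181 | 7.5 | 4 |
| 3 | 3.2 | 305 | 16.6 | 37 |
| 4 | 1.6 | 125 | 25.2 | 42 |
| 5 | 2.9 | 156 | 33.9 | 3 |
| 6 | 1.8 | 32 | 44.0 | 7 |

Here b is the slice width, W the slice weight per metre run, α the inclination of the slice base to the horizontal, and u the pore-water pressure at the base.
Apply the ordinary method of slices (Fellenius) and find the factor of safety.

FS = 0.93

Ordinary method of slices: FS = Σ[c'·Δl_i + (W_i cosα_i − u_i·Δl_i)·tanφ'] / Σ W_i sinα_i, with Δl_i = b_i / cosα_i.
Slice 1: Δl = 2.5/cos(-0.2°) = 2.500 m; N'_1 = 80·cos(-0.2°) − 7·2.500 = 62.5; c'Δl = 7.00; W sinα = -0.3
Slice 2: Δl = 2.1/cos7.5° = 2.118 m; N'_2 = 181·cos7.5° − 4·2.118 = 171.0; c'Δl = 5.93; W sinα = 23.6
Slice 3: Δl = 3.2/cos16.6° = 3.339 m; N'_3 = 305·cos16.6° − 37·3.339 = 168.7; c'Δl = 9.35; W sinα = 87.1
Slice 4: Δl = 1.6/cos25.2° = 1.768 m; N'_4 = 125·cos25.2° − 42·1.768 = 38.8; c'Δl = 4.95; W sinα = 53.2
Slice 5: Δl = 2.9/cos33.9° = 3.494 m; N'_5 = 156·cos33.9° − 3·3.494 = 119.0; c'Δl = 9.78; W sinα = 87.0
Slice 6: Δl = 1.8/cos44.0° = 2.502 m; N'_6 = 32·cos44.0° − 7·2.502 = 5.5; c'Δl = 7.01; W sinα = 22.2
Σc'Δl = 44.0 kN/m; ΣN' = 565.6 kN/m; ΣW sinα = 272.9 kN/m
Resisting = 44.0 + 565.6·tan20.3° = 44.0 + 209.2 = 253.2 kN/m
FS = 253.2 / 272.9 = 0.928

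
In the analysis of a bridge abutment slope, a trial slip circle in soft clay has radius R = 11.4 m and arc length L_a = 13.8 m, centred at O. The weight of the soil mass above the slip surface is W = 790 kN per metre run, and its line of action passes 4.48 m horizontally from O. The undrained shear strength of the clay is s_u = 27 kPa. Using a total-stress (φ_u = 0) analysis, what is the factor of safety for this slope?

FS = 1.20

Taking moments about the centre O, the resisting moment is provided by the undrained shear strength acting along the arc:
M_R = s_u·L_a·R = 27·13.80·11.4 = 4247.6 kN·m/m
M_D = W·d = 790·4.48 = 3539.2 kN·m/m
FS = M_R / M_D = 4247.6 / 3539.2 = 1.200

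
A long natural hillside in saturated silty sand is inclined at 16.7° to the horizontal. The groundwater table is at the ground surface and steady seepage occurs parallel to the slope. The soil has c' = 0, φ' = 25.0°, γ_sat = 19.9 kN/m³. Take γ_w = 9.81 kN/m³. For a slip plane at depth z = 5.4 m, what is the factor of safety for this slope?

FS = 0.79

With seepage parallel to the slope and the water table at the surface, the effective normal stress on the slip plane uses the buoyant unit weight γ' = γ_sat − γ_w while the driving shear stress uses γ_sat:
FS = [c' + γ' z cos²β tanφ'] / [γ_sat z sinβ cosβ]
(For c' = 0 this reduces to FS = (γ'/γ_sat)·tanφ'/tanβ.)
γ' = 19.9 − 9.81 = 10.09 kN/m³
Numerator = 0.0 + 10.09·5.4·cos²16.7°·tan25.0° = 0.0 + 10.09·5.4·0.9174·0.4663 = 23.309 kPa
Denominator = 19.9·5.4·sin16.7°·cos16.7° = 19.9·5.4·0.2874·0.9578 = 29.577 kPa
FS = 23.309 / 29.577 = 0.788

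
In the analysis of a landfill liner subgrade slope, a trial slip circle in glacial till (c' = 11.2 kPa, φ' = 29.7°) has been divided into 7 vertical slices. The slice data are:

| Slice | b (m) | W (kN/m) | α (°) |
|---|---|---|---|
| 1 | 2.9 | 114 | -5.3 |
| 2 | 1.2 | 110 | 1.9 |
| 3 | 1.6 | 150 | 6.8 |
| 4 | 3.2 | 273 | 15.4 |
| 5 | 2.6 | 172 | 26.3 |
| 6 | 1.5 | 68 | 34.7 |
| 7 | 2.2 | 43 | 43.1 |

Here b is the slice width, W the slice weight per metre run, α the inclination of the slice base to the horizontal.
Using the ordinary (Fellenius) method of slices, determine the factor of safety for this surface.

FS = 3.02

Ordinary method of slices: FS = Σ[c'·Δl_i + (W_i cosα_i)·tanφ'] / Σ W_i sinα_i, with Δl_i = b_i / cosα_i.
Slice 1: Δl = 2.9/cos(-5.3°) = 2.912 m; N'_1 = 114·cos(-5.3°) = 113.5; c'Δl = 32.62; W sinα = -10.5
Slice 2: Δl = 1.2/cos1.9° = 1.201 m; N'_2 = 110·cos1.9° = 109.9; c'Δl = 13.45; W sinα = 3.6
Slice 3: Δl = 1.6/cos6.8° = 1.611 m; N'_3 = 150·cos6.8° = 148.9; c'Δl = 18.05; W sinα = 17.8
Slice 4: Δl = 3.2/cos15.4° = 3.319 m; N'_4 = 273·cos15.4° = 263.2; c'Δl = 37.17; W sinα = 72.5
Slice 5: Δl = 2.6/cos26.3° = 2.900 m; N'_5 = 172·cos26.3° = 154.2; c'Δl = 32.48; W sinα = 76.2
Slice 6: Δl = 1.5/cos34.7° = 1.824 m; N'_6 = 68·cos34.7° = 55.9; c'Δl = 20.43; W sinα = 38.7
Slice 7: Δl = 2.2/cos43.1° = 3.013 m; N'_7 = 43·cos43.1° = 31.4; c'Δl = 33.75; W sinα = 29.4
Σc'Δl = 188.0 kN/m; ΣN' = 877.1 kN/m; ΣW sinα = 227.7 kN/m
Resisting = 188.0 + 877.1·tan29.7° = 188.0 + 500.3 = 688.2 kN/m
FS = 688.2 / 227.7 = 3.023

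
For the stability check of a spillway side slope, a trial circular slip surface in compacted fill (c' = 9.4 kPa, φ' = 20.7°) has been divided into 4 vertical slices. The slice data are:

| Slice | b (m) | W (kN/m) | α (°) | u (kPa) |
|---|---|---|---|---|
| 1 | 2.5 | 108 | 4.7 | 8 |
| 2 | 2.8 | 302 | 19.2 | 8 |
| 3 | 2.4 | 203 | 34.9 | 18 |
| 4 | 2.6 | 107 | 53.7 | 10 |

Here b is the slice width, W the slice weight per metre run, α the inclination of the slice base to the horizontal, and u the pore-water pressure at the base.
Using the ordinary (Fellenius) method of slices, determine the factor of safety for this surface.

Ordinary method of slices: FS = Σ[c'·Δl_i + (W_i cosα_i − u_i·Δl_i)·tanφ'] / Σ W_i sinα_i, with Δl_i = b_i / cosα_i.
Slice 1: Δl = 2.5/cos4.7° = 2.508 m; N'_1 = 108·cos4.7° − 8·2.508 = 87.6; c'Δl = 23.58; W sinα = 8.8
Slice 2: Δl = 2.8/cos19.2° = 2.965 m; N'_2 = 302·cos19.2° − 8·2.965 = 261.5; c'Δl = 27.87; W sinα = 99.3
Slice 3: Δl = 2.4/cos34.9° = 2.926 m; N'_3 = 203·cos34.9° − 18·2.926 = 113.8; c'Δl = 27.51; W sinα = 116.1
Slice 4: Δl = 2.6/cos53.7° = 4.392 m; N'_4 = 107·cos53.7° − 10·4.392 = 19.4; c'Δl = 41.28; W sinα = 86.2
Σc'Δl = 120.2 kN/m; ΣN' = 482.3 kN/m; ΣW sinα = 310.5 kN/m
Resisting = 120.2 + 482.3·tan20.7° = 120.2 + 182.2 = 302.5 kN/m
FS = 302.5 / 310.5 = 0.974

FS = 0.97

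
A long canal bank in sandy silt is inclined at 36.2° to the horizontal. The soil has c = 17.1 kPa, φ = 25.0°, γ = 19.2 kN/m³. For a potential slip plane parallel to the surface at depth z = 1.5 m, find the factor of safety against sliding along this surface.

FS = 1.88

For an infinite slope with a slip plane parallel to the surface (no pore pressure): FS = [c + γz cos²β tanφ] / [γz sinβ cosβ].
γz = 19.2·1.5 = 28.80 kN/m²
Numerator = 17.1 + 28.80·cos²36.2°·tan25.0° = 17.1 + 28.80·0.6512·0.4663 = 25.845 kPa
Denominator = 28.80·sin36.2°·cos36.2° = 28.80·0.5906·0.8070 = 13.726 kPa
FS = 25.845 / 13.726 = 1.883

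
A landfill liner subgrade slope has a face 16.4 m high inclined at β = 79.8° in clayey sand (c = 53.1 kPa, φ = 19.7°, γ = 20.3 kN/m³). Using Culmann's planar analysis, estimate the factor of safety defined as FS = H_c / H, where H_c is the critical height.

H_c = (4c/γ) · sinβ cosφ / [1 − cos(β − φ)]
    = (4·53.1/20.3) · sin79.8°·cos19.7° / [1 − cos60.1°]
    = 10.463 · 0.9266 / 0.5015 = 19.33 m
FS = H_c / H = 19.33 / 16.4 = 1.179

FS = 1.18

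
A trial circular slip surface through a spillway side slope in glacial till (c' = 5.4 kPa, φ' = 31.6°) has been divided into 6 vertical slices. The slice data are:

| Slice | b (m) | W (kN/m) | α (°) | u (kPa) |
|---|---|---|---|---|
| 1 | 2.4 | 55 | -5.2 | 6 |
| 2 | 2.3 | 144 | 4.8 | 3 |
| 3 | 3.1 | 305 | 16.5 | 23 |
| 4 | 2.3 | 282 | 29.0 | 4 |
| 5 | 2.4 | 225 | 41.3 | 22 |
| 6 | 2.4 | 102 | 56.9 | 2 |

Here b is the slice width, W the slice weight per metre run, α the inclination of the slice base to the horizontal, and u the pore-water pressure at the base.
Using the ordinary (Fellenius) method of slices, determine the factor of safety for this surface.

FS = 1.24

Ordinary method of slices: FS = Σ[c'·Δl_i + (W_i cosα_i − u_i·Δl_i)·tanφ'] / Σ W_i sinα_i, with Δl_i = b_i / cosα_i.
Slice 1: Δl = 2.4/cos(-5.2°) = 2.410 m; N'_1 = 55·cos(-5.2°) − 6·2.410 = 40.3; c'Δl = 13.01; W sinα = -5.0
Slice 2: Δl = 2.3/cos4.8° = 2.308 m; N'_2 = 144·cos4.8° − 3·2.308 = 136.6; c'Δl = 12.46; W sinα = 12.0
Slice 3: Δl = 3.1/cos16.5° = 3.233 m; N'_3 = 305·cos16.5° − 23·3.233 = 218.1; c'Δl = 17.46; W sinα = 86.6
Slice 4: Δl = 2.3/cos29.0° = 2.630 m; N'_4 = 282·cos29.0° − 4·2.630 = 236.1; c'Δl = 14.20; W sinα = 136.7
Slice 5: Δl = 2.4/cos41.3° = 3.195 m; N'_5 = 225·cos41.3° − 22·3.195 = 98.8; c'Δl = 17.25; W sinα = 148.5
Slice 6: Δl = 2.4/cos56.9° = 4.395 m; N'_6 = 102·cos56.9° − 2·4.395 = 46.9; c'Δl = 23.73; W sinα = 85.4
Σc'Δl = 98.1 kN/m; ΣN' = 776.8 kN/m; ΣW sinα = 464.4 kN/m
Resisting = 98.1 + 776.8·tan31.6° = 98.1 + 477.9 = 576.0 kN/m
FS = 576.0 / 464.4 = 1.240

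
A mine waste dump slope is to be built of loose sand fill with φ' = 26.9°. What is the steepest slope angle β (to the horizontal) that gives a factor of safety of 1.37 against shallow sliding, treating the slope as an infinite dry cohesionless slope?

β = 20.3°

For an infinite dry cohesionless slope FS = tanφ'/tanβ, so tanβ = tanφ' / FS.
tanβ = tan26.9° / 1.37 = 0.5073 / 1.37 = 0.3703
β = arctan(0.3703) = 20.32°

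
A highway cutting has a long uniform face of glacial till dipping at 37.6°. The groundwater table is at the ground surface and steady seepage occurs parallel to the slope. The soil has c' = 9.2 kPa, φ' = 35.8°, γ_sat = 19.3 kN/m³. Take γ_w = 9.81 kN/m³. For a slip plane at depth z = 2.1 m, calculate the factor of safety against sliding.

FS = 0.93

With seepage parallel to the slope and the water table at the surface, the effective normal stress on the slip plane uses the buoyant unit weight γ' = γ_sat − γ_w while the driving shear stress uses γ_sat:
FS = [c' + γ' z cos²β tanφ'] / [γ_sat z sinβ cosβ]
γ' = 19.3 − 9.81 = 9.49 kN/m³
Numerator = 9.2 + 9.49·2.1·cos²37.6°·tan35.8° = 9.2 + 9.49·2.1·0.6277·0.7212 = 18.222 kPa
Denominator = 19.3·2.1·sin37.6°·cos37.6° = 19.3·2.1·0.6101·0.7923 = 19.593 kPa
FS = 18.222 / 19.593 = 0.930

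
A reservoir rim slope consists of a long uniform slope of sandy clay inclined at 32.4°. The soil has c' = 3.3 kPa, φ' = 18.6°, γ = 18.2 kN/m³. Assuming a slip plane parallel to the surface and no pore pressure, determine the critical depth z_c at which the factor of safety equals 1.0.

Setting FS = 1.00 in FS = [c' + γz cos²β tanφ'] / [γz sinβ cosβ] and solving for z:
z = c' / [γ cosβ (FS·sinβ − cosβ·tanφ')]
  = 3.3 / [18.2·cos32.4°·(1.00·sin32.4° − cos32.4°·tan18.6°)]
  = 3.3 / [18.2·0.8443·(1.00·0.5358 − 0.8443·0.3365)]
  = 3.3 / 3.8675 = 0.853 m

z_c = 0.85 m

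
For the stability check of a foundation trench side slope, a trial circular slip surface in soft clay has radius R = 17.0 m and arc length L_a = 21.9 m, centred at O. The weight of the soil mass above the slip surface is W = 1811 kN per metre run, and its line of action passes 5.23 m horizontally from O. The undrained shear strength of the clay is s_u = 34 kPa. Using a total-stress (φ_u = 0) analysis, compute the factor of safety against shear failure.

Taking moments about the centre O, the resisting moment is provided by the undrained shear strength acting along the arc:
M_R = s_u·L_a·R = 34·21.90·17.0 = 12658.2 kN·m/m
M_D = W·d = 1811·5.23 = 9471.5 kN·m/m
FS = M_R / M_D = 12658.2 / 9471.5 = 1.336

FS = 1.34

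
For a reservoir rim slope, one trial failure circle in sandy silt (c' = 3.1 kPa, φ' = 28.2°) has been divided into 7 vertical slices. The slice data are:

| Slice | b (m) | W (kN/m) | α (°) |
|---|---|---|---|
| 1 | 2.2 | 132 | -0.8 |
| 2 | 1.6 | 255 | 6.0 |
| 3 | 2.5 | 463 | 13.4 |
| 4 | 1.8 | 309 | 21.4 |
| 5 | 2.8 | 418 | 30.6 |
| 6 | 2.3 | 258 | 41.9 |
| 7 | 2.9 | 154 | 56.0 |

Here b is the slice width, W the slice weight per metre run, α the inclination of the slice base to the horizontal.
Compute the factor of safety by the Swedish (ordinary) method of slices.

Ordinary method of slices: FS = Σ[c'·Δl_i + (W_i cosα_i)·tanφ'] / Σ W_i sinα_i, with Δl_i = b_i / cosα_i.
Slice 1: Δl = 2.2/cos(-0.8°) = 2.200 m; N'_1 = 132·cos(-0.8°) = 132.0; c'Δl = 6.82; W sinα = -1.8
Slice 2: Δl = 1.6/cos6.0° = 1.609 m; N'_2 = 255·cos6.0° = 253.6; c'Δl = 4.99; W sinα = 26.7
Slice 3: Δl = 2.5/cos13.4° = 2.570 m; N'_3 = 463·cos13.4° = 450.4; c'Δl = 7.97; W sinα = 107.3
Slice 4: Δl = 1.8/cos21.4° = 1.933 m; N'_4 = 309·cos21.4° = 287.7; c'Δl = 5.99; W sinα = 112.7
Slice 5: Δl = 2.8/cos30.6° = 3.253 m; N'_5 = 418·cos30.6° = 359.8; c'Δl = 10.08; W sinα = 212.8
Slice 6: Δl = 2.3/cos41.9° = 3.090 m; N'_6 = 258·cos41.9° = 192.0; c'Δl = 9.58; W sinα = 172.3
Slice 7: Δl = 2.9/cos56.0° = 5.186 m; N'_7 = 154·cos56.0° = 86.1; c'Δl = 16.08; W sinα = 127.7
Σc'Δl = 61.5 kN/m; ΣN' = 1761.6 kN/m; ΣW sinα = 757.6 kN/m
Resisting = 61.5 + 1761.6·tan28.2° = 61.5 + 944.6 = 1006.1 kN/m
FS = 1006.1 / 757.6 = 1.328

FS = 1.33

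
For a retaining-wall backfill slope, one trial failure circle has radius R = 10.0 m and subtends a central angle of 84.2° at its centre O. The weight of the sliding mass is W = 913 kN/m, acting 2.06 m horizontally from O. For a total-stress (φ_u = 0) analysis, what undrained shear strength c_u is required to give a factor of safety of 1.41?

FS = c_u·L_a·R / (W·d), so c_u = FS·W·d / (L_a·R).
Arc length L_a = R·θ = 10.0·(84.2°·π/180) = 10.0·1.4696 = 14.70 m
c_u = 1.41·913·2.06 / (14.70·10.0) = 2651.9 / 146.96 = 18.05 kPa

c_u = 18.0 kPa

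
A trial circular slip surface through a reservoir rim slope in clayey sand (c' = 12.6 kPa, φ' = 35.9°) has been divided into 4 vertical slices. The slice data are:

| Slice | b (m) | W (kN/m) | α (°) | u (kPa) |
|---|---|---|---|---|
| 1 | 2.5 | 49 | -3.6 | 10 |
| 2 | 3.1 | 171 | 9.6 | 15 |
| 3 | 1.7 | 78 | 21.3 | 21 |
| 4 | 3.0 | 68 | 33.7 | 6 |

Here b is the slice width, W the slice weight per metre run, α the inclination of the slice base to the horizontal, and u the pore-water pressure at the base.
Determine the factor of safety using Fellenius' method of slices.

FS = 3.22

Ordinary method of slices: FS = Σ[c'·Δl_i + (W_i cosα_i − u_i·Δl_i)·tanφ'] / Σ W_i sinα_i, with Δl_i = b_i / cosα_i.
Slice 1: Δl = 2.5/cos(-3.6°) = 2.505 m; N'_1 = 49·cos(-3.6°) − 10·2.505 = 23.9; c'Δl = 31.56; W sinα = -3.1
Slice 2: Δl = 3.1/cos9.6° = 3.144 m; N'_2 = 171·cos9.6° − 15·3.144 = 121.4; c'Δl = 39.61; W sinα = 28.5
Slice 3: Δl = 1.7/cos21.3° = 1.825 m; N'_3 = 78·cos21.3° − 21·1.825 = 34.4; c'Δl = 22.99; W sinα = 28.3
Slice 4: Δl = 3.0/cos33.7° = 3.606 m; N'_4 = 68·cos33.7° − 6·3.606 = 34.9; c'Δl = 45.44; W sinα = 37.7
Σc'Δl = 139.6 kN/m; ΣN' = 214.6 kN/m; ΣW sinα = 91.5 kN/m
Resisting = 139.6 + 214.6·tan35.9° = 139.6 + 155.3 = 294.9 kN/m
FS = 294.9 / 91.5 = 3.223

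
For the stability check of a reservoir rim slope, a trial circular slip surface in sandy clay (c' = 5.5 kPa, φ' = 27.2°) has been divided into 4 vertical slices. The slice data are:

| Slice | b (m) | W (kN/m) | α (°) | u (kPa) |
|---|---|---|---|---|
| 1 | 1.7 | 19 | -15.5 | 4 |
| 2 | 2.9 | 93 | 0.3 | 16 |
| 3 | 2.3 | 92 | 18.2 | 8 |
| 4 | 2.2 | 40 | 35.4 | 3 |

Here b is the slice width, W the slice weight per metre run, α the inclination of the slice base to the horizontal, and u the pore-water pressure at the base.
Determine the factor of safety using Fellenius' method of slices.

Ordinary method of slices: FS = Σ[c'·Δl_i + (W_i cosα_i − u_i·Δl_i)·tanφ'] / Σ W_i sinα_i, with Δl_i = b_i / cosα_i.
Slice 1: Δl = 1.7/cos(-15.5°) = 1.764 m; N'_1 = 19·cos(-15.5°) − 4·1.764 = 11.3; c'Δl = 9.70; W sinα = -5.1
Slice 2: Δl = 2.9/cos0.3° = 2.900 m; N'_2 = 93·cos0.3° − 16·2.900 = 46.6; c'Δl = 15.95; W sinα = 0.5
Slice 3: Δl = 2.3/cos18.2° = 2.421 m; N'_3 = 92·cos18.2° − 8·2.421 = 68.0; c'Δl = 13.32; W sinα = 28.7
Slice 4: Δl = 2.2/cos35.4° = 2.699 m; N'_4 = 40·cos35.4° − 3·2.699 = 24.5; c'Δl = 14.84; W sinα = 23.2
Σc'Δl = 53.8 kN/m; ΣN' = 150.4 kN/m; ΣW sinα = 47.3 kN/m
Resisting = 53.8 + 150.4·tan27.2° = 53.8 + 77.3 = 131.1 kN/m
FS = 131.1 / 47.3 = 2.771

FS = 2.77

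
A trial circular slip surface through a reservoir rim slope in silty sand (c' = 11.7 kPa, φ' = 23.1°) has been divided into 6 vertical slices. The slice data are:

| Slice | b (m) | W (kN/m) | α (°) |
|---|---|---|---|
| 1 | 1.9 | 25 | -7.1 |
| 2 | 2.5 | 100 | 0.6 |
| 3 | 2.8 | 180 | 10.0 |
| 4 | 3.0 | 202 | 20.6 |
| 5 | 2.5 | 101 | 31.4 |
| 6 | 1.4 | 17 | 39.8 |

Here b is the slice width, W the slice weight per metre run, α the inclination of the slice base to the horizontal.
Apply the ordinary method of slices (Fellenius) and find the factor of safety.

Ordinary method of slices: FS = Σ[c'·Δl_i + (W_i cosα_i)·tanφ'] / Σ W_i sinα_i, with Δl_i = b_i / cosα_i.
Slice 1: Δl = 1.9/cos(-7.1°) = 1.915 m; N'_1 = 25·cos(-7.1°) = 24.8; c'Δl = 22.40; W sinα = -3.1
Slice 2: Δl = 2.5/cos0.6° = 2.500 m; N'_2 = 100·cos0.6° = 100.0; c'Δl = 29.25; W sinα = 1.0
Slice 3: Δl = 2.8/cos10.0° = 2.843 m; N'_3 = 180·cos10.0° = 177.3; c'Δl = 33.27; W sinα = 31.3
Slice 4: Δl = 3.0/cos20.6° = 3.205 m; N'_4 = 202·cos20.6° = 189.1; c'Δl = 37.50; W sinα = 71.1
Slice 5: Δl = 2.5/cos31.4° = 2.929 m; N'_5 = 101·cos31.4° = 86.2; c'Δl = 34.27; W sinα = 52.6
Slice 6: Δl = 1.4/cos39.8° = 1.822 m; N'_6 = 17·cos39.8° = 13.1; c'Δl = 21.32; W sinα = 10.9
Σc'Δl = 178.0 kN/m; ΣN' = 590.4 kN/m; ΣW sinα = 163.8 kN/m
Resisting = 178.0 + 590.4·tan23.1° = 178.0 + 251.8 = 429.8 kN/m
FS = 429.8 / 163.8 = 2.624

FS = 2.62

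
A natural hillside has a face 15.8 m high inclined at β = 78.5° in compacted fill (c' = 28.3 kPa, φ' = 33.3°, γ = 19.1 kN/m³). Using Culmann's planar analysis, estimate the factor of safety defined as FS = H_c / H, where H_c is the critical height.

FS = 1.04

H_c = (4c'/γ) · sinβ cosφ' / [1 − cos(β − φ')]
    = (4·28.3/19.1) · sin78.5°·cos33.3° / [1 − cos45.2°]
    = 5.927 · 0.8190 / 0.2954 = 16.43 m
FS = H_c / H = 16.43 / 15.8 = 1.040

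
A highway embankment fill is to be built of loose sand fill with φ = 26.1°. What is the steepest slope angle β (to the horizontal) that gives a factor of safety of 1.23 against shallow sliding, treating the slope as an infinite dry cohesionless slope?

β = 21.7°

For an infinite dry cohesionless slope FS = tanφ/tanβ, so tanβ = tanφ / FS.
tanβ = tan26.1° / 1.23 = 0.4899 / 1.23 = 0.3983
β = arctan(0.3983) = 21.72°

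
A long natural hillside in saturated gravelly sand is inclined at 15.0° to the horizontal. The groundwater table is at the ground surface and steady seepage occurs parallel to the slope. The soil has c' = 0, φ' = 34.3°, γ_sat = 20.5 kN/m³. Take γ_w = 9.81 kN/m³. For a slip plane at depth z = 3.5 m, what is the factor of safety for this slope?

FS = 1.33

With seepage parallel to the slope and the water table at the surface, the effective normal stress on the slip plane uses the buoyant unit weight γ' = γ_sat − γ_w while the driving shear stress uses γ_sat:
FS = [c' + γ' z cos²β tanφ'] / [γ_sat z sinβ cosβ]
(For c' = 0 this reduces to FS = (γ'/γ_sat)·tanφ'/tanβ.)
γ' = 20.5 − 9.81 = 10.69 kN/m³
Numerator = 0.0 + 10.69·3.5·cos²15.0°·tan34.3° = 0.0 + 10.69·3.5·0.9330·0.6822 = 23.813 kPa
Denominator = 20.5·3.5·sin15.0°·cos15.0° = 20.5·3.5·0.2588·0.9659 = 17.937 kPa
FS = 23.813 / 17.937 = 1.328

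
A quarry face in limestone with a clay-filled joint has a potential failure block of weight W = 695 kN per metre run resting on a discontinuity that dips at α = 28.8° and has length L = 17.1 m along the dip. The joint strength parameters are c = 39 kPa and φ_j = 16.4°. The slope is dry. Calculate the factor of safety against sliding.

Resolving the block weight along and normal to the plane and applying the Mohr–Coulomb strength on the joint:
N' = W cosα = 695·cos28.8° = 609.0 kN/m
Driving force T = W sinα = 695·sin28.8° = 334.8 kN/m
Resisting force R = c·L + N'·tanφ_j = 39·17.1 + 609.0·tan16.4° = 666.9 + 179.2 = 846.1 kN/m
FS = R / T = 846.1 / 334.8 = 2.527

FS = 2.53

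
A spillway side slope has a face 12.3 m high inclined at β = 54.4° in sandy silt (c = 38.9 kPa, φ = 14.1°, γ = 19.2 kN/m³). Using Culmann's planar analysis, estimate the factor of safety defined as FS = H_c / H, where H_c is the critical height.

FS = 2.19

H_c = (4c/γ) · sinβ cosφ / [1 − cos(β − φ)]
    = (4·38.9/19.2) · sin54.4°·cos14.1° / [1 − cos40.3°]
    = 8.104 · 0.7886 / 0.2373 = 26.93 m
FS = H_c / H = 26.93 / 12.3 = 2.189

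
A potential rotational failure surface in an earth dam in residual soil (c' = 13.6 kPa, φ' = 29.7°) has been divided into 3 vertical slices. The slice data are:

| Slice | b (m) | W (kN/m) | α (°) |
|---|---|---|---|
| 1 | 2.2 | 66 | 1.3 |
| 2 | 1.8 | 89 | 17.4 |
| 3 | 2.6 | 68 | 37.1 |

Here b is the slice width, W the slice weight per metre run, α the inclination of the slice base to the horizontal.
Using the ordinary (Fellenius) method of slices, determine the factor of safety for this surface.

FS = 3.14

Ordinary method of slices: FS = Σ[c'·Δl_i + (W_i cosα_i)·tanφ'] / Σ W_i sinα_i, with Δl_i = b_i / cosα_i.
Slice 1: Δl = 2.2/cos1.3° = 2.201 m; N'_1 = 66·cos1.3° = 66.0; c'Δl = 29.93; W sinα = 1.5
Slice 2: Δl = 1.8/cos17.4° = 1.886 m; N'_2 = 89·cos17.4° = 84.9; c'Δl = 25.65; W sinα = 26.6
Slice 3: Δl = 2.6/cos37.1° = 3.260 m; N'_3 = 68·cos37.1° = 54.2; c'Δl = 44.33; W sinα = 41.0
Σc'Δl = 99.9 kN/m; ΣN' = 205.1 kN/m; ΣW sinα = 69.1 kN/m
Resisting = 99.9 + 205.1·tan29.7° = 99.9 + 117.0 = 216.9 kN/m
FS = 216.9 / 69.1 = 3.138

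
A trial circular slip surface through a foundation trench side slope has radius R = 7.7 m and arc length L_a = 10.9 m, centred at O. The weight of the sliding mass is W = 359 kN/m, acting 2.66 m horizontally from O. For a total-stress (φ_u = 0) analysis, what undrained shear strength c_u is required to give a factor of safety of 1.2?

c_u = 13.7 kPa

FS = c_u·L_a·R / (W·d), so c_u = FS·W·d / (L_a·R).
c_u = 1.2·359·2.66 / (10.90·7.7) = 1145.9 / 83.93 = 13.65 kPa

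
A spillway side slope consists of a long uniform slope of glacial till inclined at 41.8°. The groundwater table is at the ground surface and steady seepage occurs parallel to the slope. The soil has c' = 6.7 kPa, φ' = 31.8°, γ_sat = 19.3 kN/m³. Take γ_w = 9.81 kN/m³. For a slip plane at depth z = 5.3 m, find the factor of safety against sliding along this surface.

FS = 0.47

With seepage parallel to the slope and the water table at the surface, the effective normal stress on the slip plane uses the buoyant unit weight γ' = γ_sat − γ_w while the driving shear stress uses γ_sat:
FS = [c' + γ' z cos²β tanφ'] / [γ_sat z sinβ cosβ]
γ' = 19.3 − 9.81 = 9.49 kN/m³
Numerator = 6.7 + 9.49·5.3·cos²41.8°·tan31.8° = 6.7 + 9.49·5.3·0.5557·0.6200 = 24.031 kPa
Denominator = 19.3·5.3·sin41.8°·cos41.8° = 19.3·5.3·0.6665·0.7455 = 50.826 kPa
FS = 24.031 / 50.826 = 0.473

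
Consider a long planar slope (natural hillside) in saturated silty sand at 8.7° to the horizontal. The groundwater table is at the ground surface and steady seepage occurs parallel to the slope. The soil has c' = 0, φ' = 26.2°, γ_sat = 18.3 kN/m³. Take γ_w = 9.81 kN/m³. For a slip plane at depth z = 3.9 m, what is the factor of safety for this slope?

With seepage parallel to the slope and the water table at the surface, the effective normal stress on the slip plane uses the buoyant unit weight γ' = γ_sat − γ_w while the driving shear stress uses γ_sat:
FS = [c' + γ' z cos²β tanφ'] / [γ_sat z sinβ cosβ]
(For c' = 0 this reduces to FS = (γ'/γ_sat)·tanφ'/tanβ.)
γ' = 18.3 − 9.81 = 8.49 kN/m³
Numerator = 0.0 + 8.49·3.9·cos²8.7°·tan26.2° = 0.0 + 8.49·3.9·0.9771·0.4921 = 15.920 kPa
Denominator = 18.3·3.9·sin8.7°·cos8.7° = 18.3·3.9·0.1513·0.9885 = 10.671 kPa
FS = 15.920 / 10.671 = 1.492

FS = 1.49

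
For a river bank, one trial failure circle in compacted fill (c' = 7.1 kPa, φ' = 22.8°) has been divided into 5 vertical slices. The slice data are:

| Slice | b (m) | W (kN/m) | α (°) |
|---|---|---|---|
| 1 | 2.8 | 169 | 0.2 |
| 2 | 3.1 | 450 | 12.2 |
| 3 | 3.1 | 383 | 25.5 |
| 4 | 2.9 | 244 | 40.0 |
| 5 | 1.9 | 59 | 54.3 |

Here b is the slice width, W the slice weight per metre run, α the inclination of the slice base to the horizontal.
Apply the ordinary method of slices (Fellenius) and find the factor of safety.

FS = 1.31

Ordinary method of slices: FS = Σ[c'·Δl_i + (W_i cosα_i)·tanφ'] / Σ W_i sinα_i, with Δl_i = b_i / cosα_i.
Slice 1: Δl = 2.8/cos0.2° = 2.800 m; N'_1 = 169·cos0.2° = 169.0; c'Δl = 19.88; W sinα = 0.6
Slice 2: Δl = 3.1/cos12.2° = 3.172 m; N'_2 = 450·cos12.2° = 439.8; c'Δl = 22.52; W sinα = 95.1
Slice 3: Δl = 3.1/cos25.5° = 3.435 m; N'_3 = 383·cos25.5° = 345.7; c'Δl = 24.39; W sinα = 164.9
Slice 4: Δl = 2.9/cos40.0° = 3.786 m; N'_4 = 244·cos40.0° = 186.9; c'Δl = 26.88; W sinα = 156.8
Slice 5: Δl = 1.9/cos54.3° = 3.256 m; N'_5 = 59·cos54.3° = 34.4; c'Δl = 23.12; W sinα = 47.9
Σc'Δl = 116.8 kN/m; ΣN' = 1175.9 kN/m; ΣW sinα = 465.3 kN/m
Resisting = 116.8 + 1175.9·tan22.8° = 116.8 + 494.3 = 611.1 kN/m
FS = 611.1 / 465.3 = 1.313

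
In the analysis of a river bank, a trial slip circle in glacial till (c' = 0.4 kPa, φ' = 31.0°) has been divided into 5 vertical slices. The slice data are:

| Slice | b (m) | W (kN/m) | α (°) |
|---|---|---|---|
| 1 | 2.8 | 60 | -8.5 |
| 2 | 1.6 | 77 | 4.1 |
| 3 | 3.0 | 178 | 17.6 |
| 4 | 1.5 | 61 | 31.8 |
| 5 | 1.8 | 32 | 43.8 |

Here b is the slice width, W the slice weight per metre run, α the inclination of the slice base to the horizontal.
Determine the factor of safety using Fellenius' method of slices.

Ordinary method of slices: FS = Σ[c'·Δl_i + (W_i cosα_i)·tanφ'] / Σ W_i sinα_i, with Δl_i = b_i / cosα_i.
Slice 1: Δl = 2.8/cos(-8.5°) = 2.831 m; N'_1 = 60·cos(-8.5°) = 59.3; c'Δl = 1.13; W sinα = -8.9
Slice 2: Δl = 1.6/cos4.1° = 1.604 m; N'_2 = 77·cos4.1° = 76.8; c'Δl = 0.64; W sinα = 5.5
Slice 3: Δl = 3.0/cos17.6° = 3.147 m; N'_3 = 178·cos17.6° = 169.7; c'Δl = 1.26; W sinα = 53.8
Slice 4: Δl = 1.5/cos31.8° = 1.765 m; N'_4 = 61·cos31.8° = 51.8; c'Δl = 0.71; W sinα = 32.1
Slice 5: Δl = 1.8/cos43.8° = 2.494 m; N'_5 = 32·cos43.8° = 23.1; c'Δl = 1.00; W sinα = 22.1
Σc'Δl = 4.7 kN/m; ΣN' = 380.8 kN/m; ΣW sinα = 104.8 kN/m
Resisting = 4.7 + 380.8·tan31.0° = 4.7 + 228.8 = 233.5 kN/m
FS = 233.5 / 104.8 = 2.229

FS = 2.23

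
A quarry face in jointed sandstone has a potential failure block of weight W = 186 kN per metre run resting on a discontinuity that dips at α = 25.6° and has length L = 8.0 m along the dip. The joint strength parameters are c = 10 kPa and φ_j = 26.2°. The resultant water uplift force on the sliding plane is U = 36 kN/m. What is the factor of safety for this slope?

FS = 1.80

Resolving the block weight along and normal to the plane and applying the Mohr–Coulomb strength on the joint:
N' = W cosα − U = 186·cos25.6° − 36 = 131.7 kN/m
Driving force T = W sinα = 186·sin25.6° = 80.4 kN/m
Resisting force R = c·L + N'·tanφ_j = 10·8.0 + 131.7·tan26.2° = 80.0 + 64.8 = 144.8 kN/m
FS = R / T = 144.8 / 80.4 = 1.802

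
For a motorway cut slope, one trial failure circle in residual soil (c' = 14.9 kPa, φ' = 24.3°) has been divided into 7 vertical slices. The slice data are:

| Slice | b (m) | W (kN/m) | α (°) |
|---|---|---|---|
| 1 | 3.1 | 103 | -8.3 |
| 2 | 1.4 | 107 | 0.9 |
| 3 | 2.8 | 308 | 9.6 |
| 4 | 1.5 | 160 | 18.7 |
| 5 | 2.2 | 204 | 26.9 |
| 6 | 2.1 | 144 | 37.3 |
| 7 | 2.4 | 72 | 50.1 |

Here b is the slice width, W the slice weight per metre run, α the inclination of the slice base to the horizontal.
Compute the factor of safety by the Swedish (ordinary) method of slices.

Ordinary method of slices: FS = Σ[c'·Δl_i + (W_i cosα_i)·tanφ'] / Σ W_i sinα_i, with Δl_i = b_i / cosα_i.
Slice 1: Δl = 3.1/cos(-8.3°) = 3.133 m; N'_1 = 103·cos(-8.3°) = 101.9; c'Δl = 46.68; W sinα = -14.9
Slice 2: Δl = 1.4/cos0.9° = 1.400 m; N'_2 = 107·cos0.9° = 107.0; c'Δl = 20.86; W sinα = 1.7
Slice 3: Δl = 2.8/cos9.6° = 2.840 m; N'_3 = 308·cos9.6° = 303.7; c'Δl = 42.31; W sinα = 51.4
Slice 4: Δl = 1.5/cos18.7° = 1.584 m; N'_4 = 160·cos18.7° = 151.6; c'Δl = 23.60; W sinα = 51.3
Slice 5: Δl = 2.2/cos26.9° = 2.467 m; N'_5 = 204·cos26.9° = 181.9; c'Δl = 36.76; W sinα = 92.3
Slice 6: Δl = 2.1/cos37.3° = 2.640 m; N'_6 = 144·cos37.3° = 114.5; c'Δl = 39.34; W sinα = 87.3
Slice 7: Δl = 2.4/cos50.1° = 3.742 m; N'_7 = 72·cos50.1° = 46.2; c'Δl = 55.75; W sinα = 55.2
Σc'Δl = 265.3 kN/m; ΣN' = 1006.8 kN/m; ΣW sinα = 324.3 kN/m
Resisting = 265.3 + 1006.8·tan24.3° = 265.3 + 454.6 = 719.9 kN/m
FS = 719.9 / 324.3 = 2.220

FS = 2.22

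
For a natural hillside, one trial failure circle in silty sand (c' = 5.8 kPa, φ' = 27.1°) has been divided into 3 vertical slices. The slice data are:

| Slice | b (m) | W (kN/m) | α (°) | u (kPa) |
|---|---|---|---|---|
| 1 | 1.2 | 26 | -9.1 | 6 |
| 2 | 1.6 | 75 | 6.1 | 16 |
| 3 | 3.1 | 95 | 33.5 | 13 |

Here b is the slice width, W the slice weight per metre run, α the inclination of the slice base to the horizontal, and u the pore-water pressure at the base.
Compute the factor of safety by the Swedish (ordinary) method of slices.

FS = 1.57

Ordinary method of slices: FS = Σ[c'·Δl_i + (W_i cosα_i − u_i·Δl_i)·tanφ'] / Σ W_i sinα_i, with Δl_i = b_i / cosα_i.
Slice 1: Δl = 1.2/cos(-9.1°) = 1.215 m; N'_1 = 26·cos(-9.1°) − 6·1.215 = 18.4; c'Δl = 7.05; W sinα = -4.1
Slice 2: Δl = 1.6/cos6.1° = 1.609 m; N'_2 = 75·cos6.1° − 16·1.609 = 48.8; c'Δl = 9.33; W sinα = 8.0
Slice 3: Δl = 3.1/cos33.5° = 3.718 m; N'_3 = 95·cos33.5° − 13·3.718 = 30.9; c'Δl = 21.56; W sinα = 52.4
Σc'Δl = 37.9 kN/m; ΣN' = 98.1 kN/m; ΣW sinα = 56.3 kN/m
Resisting = 37.9 + 98.1·tan27.1° = 37.9 + 50.2 = 88.1 kN/m
FS = 88.1 / 56.3 = 1.566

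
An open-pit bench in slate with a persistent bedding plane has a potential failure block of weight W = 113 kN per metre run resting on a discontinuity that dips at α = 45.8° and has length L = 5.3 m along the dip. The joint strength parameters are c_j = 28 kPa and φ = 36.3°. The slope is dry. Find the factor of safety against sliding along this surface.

FS = 2.55

Resolving the block weight along and normal to the plane and applying the Mohr–Coulomb strength on the joint:
N' = W cosα = 113·cos45.8° = 78.8 kN/m
Driving force T = W sinα = 113·sin45.8° = 81.0 kN/m
Resisting force R = c_j·L + N'·tanφ = 28·5.3 + 78.8·tan36.3° = 148.4 + 57.9 = 206.3 kN/m
FS = R / T = 206.3 / 81.0 = 2.546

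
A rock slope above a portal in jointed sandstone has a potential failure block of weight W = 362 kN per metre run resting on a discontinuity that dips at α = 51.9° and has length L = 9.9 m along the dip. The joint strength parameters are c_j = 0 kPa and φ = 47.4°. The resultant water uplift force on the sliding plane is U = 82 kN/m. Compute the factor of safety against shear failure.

Resolving the block weight along and normal to the plane and applying the Mohr–Coulomb strength on the joint:
N' = W cosα − U = 362·cos51.9° − 82 = 141.4 kN/m
Driving force T = W sinα = 362·sin51.9° = 284.9 kN/m
Resisting force R = c_j·L + N'·tanφ = 0·9.9 + 141.4·tan47.4° = 0.0 + 153.7 = 153.7 kN/m
FS = R / T = 153.7 / 284.9 = 0.540

FS = 0.54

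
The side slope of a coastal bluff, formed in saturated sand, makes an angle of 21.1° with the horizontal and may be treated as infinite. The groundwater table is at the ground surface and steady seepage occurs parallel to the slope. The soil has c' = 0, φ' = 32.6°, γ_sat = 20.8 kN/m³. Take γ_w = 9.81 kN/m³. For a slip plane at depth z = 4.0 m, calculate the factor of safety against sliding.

FS = 0.88

With seepage parallel to the slope and the water table at the surface, the effective normal stress on the slip plane uses the buoyant unit weight γ' = γ_sat − γ_w while the driving shear stress uses γ_sat:
FS = [c' + γ' z cos²β tanφ'] / [γ_sat z sinβ cosβ]
(For c' = 0 this reduces to FS = (γ'/γ_sat)·tanφ'/tanβ.)
γ' = 20.8 − 9.81 = 10.99 kN/m³
Numerator = 0.0 + 10.99·4.0·cos²21.1°·tan32.6° = 0.0 + 10.99·4.0·0.8704·0.6395 = 24.470 kPa
Denominator = 20.8·4.0·sin21.1°·cos21.1° = 20.8·4.0·0.3600·0.9330 = 27.944 kPa
FS = 24.470 / 27.944 = 0.876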